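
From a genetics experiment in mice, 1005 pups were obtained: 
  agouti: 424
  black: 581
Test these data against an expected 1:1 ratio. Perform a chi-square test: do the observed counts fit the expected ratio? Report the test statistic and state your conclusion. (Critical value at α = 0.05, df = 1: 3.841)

Expected counts for N = 1005 under a 1:1 ratio (total parts = 2):
  agouti: 1005 × 1/2 = 502.5
  black: 1005 × 1/2 = 502.5
χ² = Σ (O − E)² / E
  agouti: (424 − 502.5)² / 502.5 = 12.2632
  black: (581 − 502.5)² / 502.5 = 12.2632
χ² = 12.2632 + 12.2632 = 24.5264 ≈ 24.526
Degrees of freedom = 2 − 1 = 1; critical value at α = 0.05 is 3.841.
Since 24.526 > 3.841, we reject the null hypothesis — the data do not fit the 1:1 ratio.

24.526; not consistent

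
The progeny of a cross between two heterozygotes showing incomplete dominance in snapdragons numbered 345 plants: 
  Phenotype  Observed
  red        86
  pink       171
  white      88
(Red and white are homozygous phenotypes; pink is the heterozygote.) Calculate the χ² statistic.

0.049

With incomplete dominance, a heterozygote × heterozygote cross gives a 1:2:1 phenotypic ratio.
Expected counts for N = 345 under a 1:2:1 ratio (total parts = 4):
  red: 345 × 1/4 = 86.25
  pink: 345 × 2/4 = 172.5
  white: 345 × 1/4 = 86.25
χ² = Σ (O − E)² / E
  red: (86 − 86.25)² / 86.25 = 0.0007
  pink: (171 − 172.5)² / 172.5 = 0.0130
  white: (88 − 86.25)² / 86.25 = 0.0355
χ² = 0.0007 + 0.0130 + 0.0355 = 0.0492 ≈ 0.049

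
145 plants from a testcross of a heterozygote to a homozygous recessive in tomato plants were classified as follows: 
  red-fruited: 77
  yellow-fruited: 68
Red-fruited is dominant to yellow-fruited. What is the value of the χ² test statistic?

A testcross of a heterozygote (Aa × aa) gives a 1:1 phenotypic ratio.
Expected counts for N = 145 under a 1:1 ratio (total parts = 2):
  red-fruited: 145 × 1/2 = 72.5
  yellow-fruited: 145 × 1/2 = 72.5
χ² = Σ (O − E)² / E
  red-fruited: (77 − 72.5)² / 72.5 = 0.2793
  yellow-fruited: (68 − 72.5)² / 72.5 = 0.2793
χ² = 0.2793 + 0.2793 = 0.5586 ≈ 0.559

0.559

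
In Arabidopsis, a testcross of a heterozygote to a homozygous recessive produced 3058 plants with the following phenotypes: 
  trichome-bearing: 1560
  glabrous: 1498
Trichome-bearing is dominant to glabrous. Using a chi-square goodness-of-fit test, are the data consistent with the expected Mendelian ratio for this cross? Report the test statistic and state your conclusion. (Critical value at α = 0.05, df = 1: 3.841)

1.257; consistent

A testcross of a heterozygote (Aa × aa) gives a 1:1 phenotypic ratio.
Under the 1:1 hypothesis (Σ ratio = 2, N = 3058):
  trichome-bearing: 3058 × 1/2 = 1529
  glabrous: 3058 × 1/2 = 1529
χ² = Σ (O − E)² / E
  trichome-bearing: (1560 − 1529)² / 1529 = 0.6285
  glabrous: (1498 − 1529)² / 1529 = 0.6285
χ² = 0.6285 + 0.6285 = 1.257
Degrees of freedom = 2 − 1 = 1; critical value at α = 0.05 is 3.841.
Since 1.257 < 3.841, we fail to reject the null hypothesis — the data are consistent with the 1:1 ratio.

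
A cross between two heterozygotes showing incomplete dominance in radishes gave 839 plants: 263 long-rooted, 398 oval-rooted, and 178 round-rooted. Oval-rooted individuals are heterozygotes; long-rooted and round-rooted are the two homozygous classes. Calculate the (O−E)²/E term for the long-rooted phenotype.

13.519

With incomplete dominance, a heterozygote × heterozygote cross gives a 1:2:1 phenotypic ratio.
Expected counts for N = 839 under a 1:2:1 ratio (total parts = 4):
  long-rooted: 839 × 1/4 = 209.75
  oval-rooted: 839 × 2/4 = 419.5
  round-rooted: 839 × 1/4 = 209.75
Contribution of long-rooted: (263 − 209.75)² / 209.75 = 13.5188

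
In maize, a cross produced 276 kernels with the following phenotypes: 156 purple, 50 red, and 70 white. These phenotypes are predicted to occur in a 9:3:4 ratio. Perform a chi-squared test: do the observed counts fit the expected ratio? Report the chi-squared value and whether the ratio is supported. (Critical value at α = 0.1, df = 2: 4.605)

Total ratio parts = 16. Expected numbers out of 276:
  purple: 276 × 9/16 = 155.25
  red: 276 × 3/16 = 51.75
  white: 276 × 4/16 = 69
χ² = Σ (O − E)² / E
  purple: (156 − 155.25)² / 155.25 = 0.0036
  red: (50 − 51.75)² / 51.75 = 0.0592
  white: (70 − 69)² / 69 = 0.0145
χ² = 0.0036 + 0.0592 + 0.0145 = 0.0773 ≈ 0.077
Degrees of freedom = 3 − 1 = 2; critical value at α = 0.1 is 4.605.
Since 0.077 < 4.605, we fail to reject the null hypothesis — the data are consistent with the 9:3:4 ratio.

0.077; consistent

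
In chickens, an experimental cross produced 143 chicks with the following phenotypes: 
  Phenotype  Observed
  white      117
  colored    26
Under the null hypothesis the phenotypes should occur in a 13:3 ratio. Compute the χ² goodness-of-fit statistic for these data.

0.030

The 13:3 ratio has 16 parts, so with N = 143 the expected counts are:
  white: 143 × 13/16 = 116.1875
  colored: 143 × 3/16 = 26.8125
χ² = Σ (O − E)² / E
  white: (117 − 116.1875)² / 116.1875 = 0.0057
  colored: (26 − 26.8125)² / 26.8125 = 0.0246
χ² = 0.0057 + 0.0246 = 0.0303 ≈ 0.030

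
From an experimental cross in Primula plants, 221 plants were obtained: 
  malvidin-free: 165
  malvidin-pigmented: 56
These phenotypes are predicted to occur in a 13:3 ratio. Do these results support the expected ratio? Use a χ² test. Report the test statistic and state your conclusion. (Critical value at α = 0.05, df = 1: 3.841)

6.299; not consistent

Under the 13:3 hypothesis (Σ ratio = 16, N = 221):
  malvidin-free: 221 × 13/16 = 179.5625
  malvidin-pigmented: 221 × 3/16 = 41.4375
χ² = Σ (O − E)² / E
  malvidin-free: (165 − 179.5625)² / 179.5625 = 1.1810
  malvidin-pigmented: (56 − 41.4375)² / 41.4375 = 5.1177
χ² = 1.1810 + 5.1177 = 6.2987 ≈ 6.299
Degrees of freedom = 2 − 1 = 1; critical value at α = 0.05 is 3.841.
Since 6.299 > 3.841, we reject the null hypothesis — the data do not fit the 13:3 ratio.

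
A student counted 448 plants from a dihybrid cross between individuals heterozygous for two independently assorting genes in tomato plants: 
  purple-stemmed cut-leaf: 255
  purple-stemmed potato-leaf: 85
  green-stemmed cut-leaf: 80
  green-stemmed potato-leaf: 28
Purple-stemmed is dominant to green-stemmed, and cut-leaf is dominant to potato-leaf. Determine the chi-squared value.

0.238

A dihybrid F₂ with independent assortment and complete dominance at both loci gives a 9:3:3:1 phenotypic ratio.
Expected counts for N = 448 under a 9:3:3:1 ratio (total parts = 16):
  purple-stemmed cut-leaf: 448 × 9/16 = 252
  purple-stemmed potato-leaf: 448 × 3/16 = 84
  green-stemmed cut-leaf: 448 × 3/16 = 84
  green-stemmed potato-leaf: 448 × 1/16 = 28
χ² = Σ (O − E)² / E
  purple-stemmed cut-leaf: (255 − 252)² / 252 = 0.0357
  purple-stemmed potato-leaf: (85 − 84)² / 84 = 0.0119
  green-stemmed cut-leaf: (80 − 84)² / 84 = 0.1905
  green-stemmed potato-leaf: (28 − 28)² / 28 = 0.0000
χ² = 0.0357 + 0.0119 + 0.1905 + 0.0000 = 0.2381 ≈ 0.238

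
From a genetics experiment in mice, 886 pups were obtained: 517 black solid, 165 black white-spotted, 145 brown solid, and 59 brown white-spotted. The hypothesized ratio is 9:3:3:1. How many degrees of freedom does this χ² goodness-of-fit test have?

A goodness-of-fit test with 4 phenotype classes has df = 4 − 1 = 3.

3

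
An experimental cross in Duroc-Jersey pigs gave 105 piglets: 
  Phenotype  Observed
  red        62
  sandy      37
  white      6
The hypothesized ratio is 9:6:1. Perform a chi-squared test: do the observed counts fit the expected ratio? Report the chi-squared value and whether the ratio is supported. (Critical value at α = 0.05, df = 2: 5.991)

0.338; consistent

Under the 9:6:1 hypothesis (Σ ratio = 16, N = 105):
  red: 105 × 9/16 = 59.0625
  sandy: 105 × 6/16 = 39.375
  white: 105 × 1/16 = 6.5625
χ² = Σ (O − E)² / E
  red: (62 − 59.0625)² / 59.0625 = 0.1461
  sandy: (37 − 39.375)² / 39.375 = 0.1433
  white: (6 − 6.5625)² / 6.5625 = 0.0482
χ² = 0.1461 + 0.1433 + 0.0482 = 0.3376 ≈ 0.338
Degrees of freedom = 3 − 1 = 2; critical value at α = 0.05 is 5.991.
Since 0.338 < 5.991, we fail to reject the null hypothesis — the data are consistent with the 9:6:1 ratio.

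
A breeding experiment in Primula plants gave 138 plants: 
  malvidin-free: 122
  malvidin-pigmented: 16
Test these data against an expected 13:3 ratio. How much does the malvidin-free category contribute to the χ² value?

0.870

Under the 13:3 hypothesis (Σ ratio = 16, N = 138):
  malvidin-free: 138 × 13/16 = 112.125
  malvidin-pigmented: 138 × 3/16 = 25.875
Contribution of malvidin-free: (122 − 112.125)² / 112.125 = 0.8697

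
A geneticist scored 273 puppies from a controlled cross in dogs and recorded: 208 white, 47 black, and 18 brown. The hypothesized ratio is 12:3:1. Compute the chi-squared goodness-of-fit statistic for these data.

Total ratio parts = 16. Expected numbers out of 273:
  white: 273 × 12/16 = 204.75
  black: 273 × 3/16 = 51.1875
  brown: 273 × 1/16 = 17.0625
χ² = Σ (O − E)² / E
  white: (208 − 204.75)² / 204.75 = 0.0516
  black: (47 − 51.1875)² / 51.1875 = 0.3426
  brown: (18 − 17.0625)² / 17.0625 = 0.0515
χ² = 0.0516 + 0.3426 + 0.0515 = 0.4457 ≈ 0.446

0.446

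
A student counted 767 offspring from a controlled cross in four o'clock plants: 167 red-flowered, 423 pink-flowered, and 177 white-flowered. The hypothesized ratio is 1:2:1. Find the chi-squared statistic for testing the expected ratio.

8.398

Total ratio parts = 4. Expected numbers out of 767:
  red-flowered: 767 × 1/4 = 191.75
  pink-flowered: 767 × 2/4 = 383.5
  white-flowered: 767 × 1/4 = 191.75
χ² = Σ (O − E)² / E
  red-flowered: (167 − 191.75)² / 191.75 = 3.1946
  pink-flowered: (423 − 383.5)² / 383.5 = 4.0684
  white-flowered: (177 − 191.75)² / 191.75 = 1.1346
χ² = 3.1946 + 4.0684 + 1.1346 = 8.3976 ≈ 8.398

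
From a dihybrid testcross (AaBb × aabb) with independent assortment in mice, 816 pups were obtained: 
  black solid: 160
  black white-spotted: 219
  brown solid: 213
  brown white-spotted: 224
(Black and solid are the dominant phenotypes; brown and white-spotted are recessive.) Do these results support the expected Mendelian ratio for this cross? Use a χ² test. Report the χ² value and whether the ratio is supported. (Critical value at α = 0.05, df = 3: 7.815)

A dihybrid testcross with independent assortment gives a 1:1:1:1 ratio.
Total ratio parts = 4. Expected numbers out of 816:
  black solid: 816 × 1/4 = 204
  black white-spotted: 816 × 1/4 = 204
  brown solid: 816 × 1/4 = 204
  brown white-spotted: 816 × 1/4 = 204
χ² = Σ (O − E)² / E
  black solid: (160 − 204)² / 204 = 9.4902
  black white-spotted: (219 − 204)² / 204 = 1.1029
  brown solid: (213 − 204)² / 204 = 0.3971
  brown white-spotted: (224 − 204)² / 204 = 1.9608
χ² = 9.4902 + 1.1029 + 0.3971 + 1.9608 = 12.951
Degrees of freedom = 4 − 1 = 3; critical value at α = 0.05 is 7.815.
Since 12.951 > 7.815, we reject the null hypothesis — the data do not fit the 1:1:1:1 ratio.

12.951; not consistent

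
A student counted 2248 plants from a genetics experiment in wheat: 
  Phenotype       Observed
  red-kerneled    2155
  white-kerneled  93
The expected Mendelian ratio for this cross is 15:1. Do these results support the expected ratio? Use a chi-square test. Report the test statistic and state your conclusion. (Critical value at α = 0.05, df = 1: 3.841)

17.129; not consistent

Total ratio parts = 16. Expected numbers out of 2248:
  red-kerneled: 2248 × 15/16 = 2107.5
  white-kerneled: 2248 × 1/16 = 140.5
χ² = Σ (O − E)² / E
  red-kerneled: (2155 − 2107.5)² / 2107.5 = 1.0706
  white-kerneled: (93 − 140.5)² / 140.5 = 16.0587
χ² = 1.0706 + 16.0587 = 17.1293 ≈ 17.129
Degrees of freedom = 2 − 1 = 1; critical value at α = 0.05 is 3.841.
Since 17.129 > 3.841, we reject the null hypothesis — the data do not fit the 15:1 ratio.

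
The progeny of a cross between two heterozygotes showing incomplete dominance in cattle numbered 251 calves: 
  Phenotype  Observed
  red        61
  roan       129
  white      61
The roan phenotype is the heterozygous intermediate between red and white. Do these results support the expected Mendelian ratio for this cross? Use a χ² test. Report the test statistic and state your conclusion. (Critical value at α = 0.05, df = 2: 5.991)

With incomplete dominance, a heterozygote × heterozygote cross gives a 1:2:1 phenotypic ratio.
Total ratio parts = 4. Expected numbers out of 251:
  red: 251 × 1/4 = 62.75
  roan: 251 × 2/4 = 125.5
  white: 251 × 1/4 = 62.75
χ² = Σ (O − E)² / E
  red: (61 − 62.75)² / 62.75 = 0.0488
  roan: (129 − 125.5)² / 125.5 = 0.0976
  white: (61 − 62.75)² / 62.75 = 0.0488
χ² = 0.0488 + 0.0976 + 0.0488 = 0.1952 ≈ 0.195
Degrees of freedom = 3 − 1 = 2; critical value at α = 0.05 is 5.991.
Since 0.195 < 5.991, we fail to reject the null hypothesis — the data are consistent with the 1:2:1 ratio.

0.195; consistent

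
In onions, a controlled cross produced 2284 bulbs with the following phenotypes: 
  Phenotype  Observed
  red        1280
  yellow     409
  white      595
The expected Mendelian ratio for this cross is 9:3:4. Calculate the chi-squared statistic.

1.892

Expected counts for N = 2284 under a 9:3:4 ratio (total parts = 16):
  red: 2284 × 9/16 = 1284.75
  yellow: 2284 × 3/16 = 428.25
  white: 2284 × 4/16 = 571
χ² = Σ (O − E)² / E
  red: (1280 − 1284.75)² / 1284.75 = 0.0176
  yellow: (409 − 428.25)² / 428.25 = 0.8653
  white: (595 − 571)² / 571 = 1.0088
χ² = 0.0176 + 0.8653 + 1.0088 = 1.8917 ≈ 1.892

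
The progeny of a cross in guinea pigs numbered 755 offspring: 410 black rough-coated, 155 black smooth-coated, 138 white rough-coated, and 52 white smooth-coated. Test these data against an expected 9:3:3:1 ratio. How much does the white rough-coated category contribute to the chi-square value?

Expected counts for N = 755 under a 9:3:3:1 ratio (total parts = 16):
  black rough-coated: 755 × 9/16 = 424.6875
  black smooth-coated: 755 × 3/16 = 141.5625
  white rough-coated: 755 × 3/16 = 141.5625
  white smooth-coated: 755 × 1/16 = 47.1875
Contribution of white rough-coated: (138 − 141.5625)² / 141.5625 = 0.0897

0.090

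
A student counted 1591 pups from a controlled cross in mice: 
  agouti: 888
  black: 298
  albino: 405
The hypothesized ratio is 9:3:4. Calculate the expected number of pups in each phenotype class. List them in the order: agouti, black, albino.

894.9375, 298.3125, 397.75

Under the 9:3:4 hypothesis (Σ ratio = 16, N = 1591):
  agouti: 1591 × 9/16 = 894.9375
  black: 1591 × 3/16 = 298.3125
  albino: 1591 × 4/16 = 397.75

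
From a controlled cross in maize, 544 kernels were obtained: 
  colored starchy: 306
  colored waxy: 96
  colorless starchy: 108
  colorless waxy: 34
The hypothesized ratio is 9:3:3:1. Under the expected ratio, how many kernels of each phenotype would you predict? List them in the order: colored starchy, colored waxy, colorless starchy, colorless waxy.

The 9:3:3:1 ratio has 16 parts, so with N = 544 the expected counts are:
  colored starchy: 544 × 9/16 = 306
  colored waxy: 544 × 3/16 = 102
  colorless starchy: 544 × 3/16 = 102
  colorless waxy: 544 × 1/16 = 34

306, 102, 102, 34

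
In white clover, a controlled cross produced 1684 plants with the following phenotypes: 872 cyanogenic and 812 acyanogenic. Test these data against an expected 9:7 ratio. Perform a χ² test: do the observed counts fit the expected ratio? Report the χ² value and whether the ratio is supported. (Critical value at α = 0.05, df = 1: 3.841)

13.664; not consistent

Total ratio parts = 16. Expected numbers out of 1684:
  cyanogenic: 1684 × 9/16 = 947.25
  acyanogenic: 1684 × 7/16 = 736.75
χ² = Σ (O − E)² / E
  cyanogenic: (872 − 947.25)² / 947.25 = 5.9779
  acyanogenic: (812 − 736.75)² / 736.75 = 7.6859
χ² = 5.9779 + 7.6859 = 13.6638 ≈ 13.664
Degrees of freedom = 2 − 1 = 1; critical value at α = 0.05 is 3.841.
Since 13.664 > 3.841, we reject the null hypothesis — the data do not fit the 9:7 ratio.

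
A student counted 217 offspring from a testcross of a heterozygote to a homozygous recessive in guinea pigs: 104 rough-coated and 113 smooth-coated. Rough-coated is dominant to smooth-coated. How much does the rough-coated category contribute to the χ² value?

0.187

A testcross of a heterozygote (Aa × aa) gives a 1:1 phenotypic ratio.
The 1:1 ratio has 2 parts, so with N = 217 the expected counts are:
  rough-coated: 217 × 1/2 = 108.5
  smooth-coated: 217 × 1/2 = 108.5
Contribution of rough-coated: (104 − 108.5)² / 108.5 = 0.1866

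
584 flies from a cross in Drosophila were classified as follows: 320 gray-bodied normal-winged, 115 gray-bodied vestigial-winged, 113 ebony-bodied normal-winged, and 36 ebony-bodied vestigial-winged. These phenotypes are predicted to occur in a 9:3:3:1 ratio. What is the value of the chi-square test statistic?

Total ratio parts = 16. Expected numbers out of 584:
  gray-bodied normal-winged: 584 × 9/16 = 328.5
  gray-bodied vestigial-winged: 584 × 3/16 = 109.5
  ebony-bodied normal-winged: 584 × 3/16 = 109.5
  ebony-bodied vestigial-winged: 584 × 1/16 = 36.5
χ² = Σ (O − E)² / E
  gray-bodied normal-winged: (320 − 328.5)² / 328.5 = 0.2199
  gray-bodied vestigial-winged: (115 − 109.5)² / 109.5 = 0.2763
  ebony-bodied normal-winged: (113 − 109.5)² / 109.5 = 0.1119
  ebony-bodied vestigial-winged: (36 − 36.5)² / 36.5 = 0.0068
χ² = 0.2199 + 0.2763 + 0.1119 + 0.0068 = 0.6149 ≈ 0.615

0.615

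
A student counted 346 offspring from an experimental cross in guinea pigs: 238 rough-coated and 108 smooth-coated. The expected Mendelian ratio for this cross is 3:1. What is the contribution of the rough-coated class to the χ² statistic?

1.781

Expected counts for N = 346 under a 3:1 ratio (total parts = 4):
  rough-coated: 346 × 3/4 = 259.5
  smooth-coated: 346 × 1/4 = 86.5
Contribution of rough-coated: (238 − 259.5)² / 259.5 = 1.7813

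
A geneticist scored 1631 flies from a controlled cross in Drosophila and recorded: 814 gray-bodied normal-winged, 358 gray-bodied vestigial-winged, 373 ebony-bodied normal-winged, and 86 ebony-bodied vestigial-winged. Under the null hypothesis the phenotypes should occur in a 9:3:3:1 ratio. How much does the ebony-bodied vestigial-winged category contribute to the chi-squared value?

Under the 9:3:3:1 hypothesis (Σ ratio = 16, N = 1631):
  gray-bodied normal-winged: 1631 × 9/16 = 917.4375
  gray-bodied vestigial-winged: 1631 × 3/16 = 305.8125
  ebony-bodied normal-winged: 1631 × 3/16 = 305.8125
  ebony-bodied vestigial-winged: 1631 × 1/16 = 101.9375
Contribution of ebony-bodied vestigial-winged: (86 − 101.9375)² / 101.9375 = 2.4918

2.492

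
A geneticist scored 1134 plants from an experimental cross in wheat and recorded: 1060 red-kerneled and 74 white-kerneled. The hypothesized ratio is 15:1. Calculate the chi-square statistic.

Total ratio parts = 16. Expected numbers out of 1134:
  red-kerneled: 1134 × 15/16 = 1063.125
  white-kerneled: 1134 × 1/16 = 70.875
χ² = Σ (O − E)² / E
  red-kerneled: (1060 − 1063.125)² / 1063.125 = 0.0092
  white-kerneled: (74 − 70.875)² / 70.875 = 0.1378
χ² = 0.0092 + 0.1378 = 0.147

0.147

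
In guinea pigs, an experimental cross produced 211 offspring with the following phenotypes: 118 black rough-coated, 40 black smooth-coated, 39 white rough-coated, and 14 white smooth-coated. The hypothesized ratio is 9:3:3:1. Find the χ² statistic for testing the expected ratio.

Expected counts for N = 211 under a 9:3:3:1 ratio (total parts = 16):
  black rough-coated: 211 × 9/16 = 118.6875
  black smooth-coated: 211 × 3/16 = 39.5625
  white rough-coated: 211 × 3/16 = 39.5625
  white smooth-coated: 211 × 1/16 = 13.1875
χ² = Σ (O − E)² / E
  black rough-coated: (118 − 118.6875)² / 118.6875 = 0.0040
  black smooth-coated: (40 − 39.5625)² / 39.5625 = 0.0048
  white rough-coated: (39 − 39.5625)² / 39.5625 = 0.0080
  white smooth-coated: (14 − 13.1875)² / 13.1875 = 0.0501
χ² = 0.0040 + 0.0048 + 0.0080 + 0.0501 = 0.0669 ≈ 0.067

0.067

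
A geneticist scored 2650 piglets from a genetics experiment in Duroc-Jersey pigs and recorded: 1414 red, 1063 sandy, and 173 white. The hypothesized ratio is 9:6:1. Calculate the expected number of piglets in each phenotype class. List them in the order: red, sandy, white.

Total ratio parts = 16. Expected numbers out of 2650:
  red: 2650 × 9/16 = 1490.625
  sandy: 2650 × 6/16 = 993.75
  white: 2650 × 1/16 = 165.625

1490.625, 993.75, 165.625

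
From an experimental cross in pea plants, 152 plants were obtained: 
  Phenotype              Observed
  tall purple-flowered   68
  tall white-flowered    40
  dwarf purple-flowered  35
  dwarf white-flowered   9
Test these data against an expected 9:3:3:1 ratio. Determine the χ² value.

Expected counts for N = 152 under a 9:3:3:1 ratio (total parts = 16):
  tall purple-flowered: 152 × 9/16 = 85.5
  tall white-flowered: 152 × 3/16 = 28.5
  dwarf purple-flowered: 152 × 3/16 = 28.5
  dwarf white-flowered: 152 × 1/16 = 9.5
χ² = Σ (O − E)² / E
  tall purple-flowered: (68 − 85.5)² / 85.5 = 3.5819
  tall white-flowered: (40 − 28.5)² / 28.5 = 4.6404
  dwarf purple-flowered: (35 − 28.5)² / 28.5 = 1.4825
  dwarf white-flowered: (9 − 9.5)² / 9.5 = 0.0263
χ² = 3.5819 + 4.6404 + 1.4825 + 0.0263 = 9.7311 ≈ 9.731

9.731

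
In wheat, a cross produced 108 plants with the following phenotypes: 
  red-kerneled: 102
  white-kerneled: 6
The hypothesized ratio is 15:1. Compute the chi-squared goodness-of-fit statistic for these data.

Expected counts for N = 108 under a 15:1 ratio (total parts = 16):
  red-kerneled: 108 × 15/16 = 101.25
  white-kerneled: 108 × 1/16 = 6.75
χ² = Σ (O − E)² / E
  red-kerneled: (102 − 101.25)² / 101.25 = 0.0056
  white-kerneled: (6 − 6.75)² / 6.75 = 0.0833
χ² = 0.0056 + 0.0833 = 0.0889 ≈ 0.089

0.089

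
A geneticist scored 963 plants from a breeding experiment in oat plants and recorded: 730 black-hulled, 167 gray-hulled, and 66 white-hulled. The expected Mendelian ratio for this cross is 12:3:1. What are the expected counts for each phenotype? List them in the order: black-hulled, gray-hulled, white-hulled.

722.25, 180.5625, 60.1875

Expected counts for N = 963 under a 12:3:1 ratio (total parts = 16):
  black-hulled: 963 × 12/16 = 722.25
  gray-hulled: 963 × 3/16 = 180.5625
  white-hulled: 963 × 1/16 = 60.1875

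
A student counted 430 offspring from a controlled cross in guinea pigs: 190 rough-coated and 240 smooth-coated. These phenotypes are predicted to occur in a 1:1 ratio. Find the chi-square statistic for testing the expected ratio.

5.814

Total ratio parts = 2. Expected numbers out of 430:
  rough-coated: 430 × 1/2 = 215
  smooth-coated: 430 × 1/2 = 215
χ² = Σ (O − E)² / E
  rough-coated: (190 − 215)² / 215 = 2.9070
  smooth-coated: (240 − 215)² / 215 = 2.9070
χ² = 2.9070 + 2.9070 = 5.814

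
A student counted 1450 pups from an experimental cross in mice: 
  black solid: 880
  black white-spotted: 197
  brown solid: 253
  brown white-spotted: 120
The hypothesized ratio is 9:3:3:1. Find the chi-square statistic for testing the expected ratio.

Total ratio parts = 16. Expected numbers out of 1450:
  black solid: 1450 × 9/16 = 815.625
  black white-spotted: 1450 × 3/16 = 271.875
  brown solid: 1450 × 3/16 = 271.875
  brown white-spotted: 1450 × 1/16 = 90.625
χ² = Σ (O − E)² / E
  black solid: (880 − 815.625)² / 815.625 = 5.0809
  black white-spotted: (197 − 271.875)² / 271.875 = 20.6207
  brown solid: (253 − 271.875)² / 271.875 = 1.3104
  brown white-spotted: (120 − 90.625)² / 90.625 = 9.5216
χ² = 5.0809 + 20.6207 + 1.3104 + 9.5216 = 36.5336 ≈ 36.534

36.534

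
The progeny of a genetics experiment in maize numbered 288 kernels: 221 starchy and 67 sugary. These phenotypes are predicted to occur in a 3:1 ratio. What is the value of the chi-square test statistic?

0.463

Expected counts for N = 288 under a 3:1 ratio (total parts = 4):
  starchy: 288 × 3/4 = 216
  sugary: 288 × 1/4 = 72
χ² = Σ (O − E)² / E
  starchy: (221 − 216)² / 216 = 0.1157
  sugary: (67 − 72)² / 72 = 0.3472
χ² = 0.1157 + 0.3472 = 0.4629 ≈ 0.463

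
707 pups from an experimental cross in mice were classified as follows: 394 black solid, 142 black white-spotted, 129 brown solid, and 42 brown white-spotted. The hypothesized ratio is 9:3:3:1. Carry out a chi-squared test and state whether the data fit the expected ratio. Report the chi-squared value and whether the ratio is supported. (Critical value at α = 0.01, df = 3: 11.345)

0.910; consistent

Expected counts for N = 707 under a 9:3:3:1 ratio (total parts = 16):
  black solid: 707 × 9/16 = 397.6875
  black white-spotted: 707 × 3/16 = 132.5625
  brown solid: 707 × 3/16 = 132.5625
  brown white-spotted: 707 × 1/16 = 44.1875
χ² = Σ (O − E)² / E
  black solid: (394 − 397.6875)² / 397.6875 = 0.0342
  black white-spotted: (142 − 132.5625)² / 132.5625 = 0.6719
  brown solid: (129 − 132.5625)² / 132.5625 = 0.0957
  brown white-spotted: (42 − 44.1875)² / 44.1875 = 0.1083
χ² = 0.0342 + 0.6719 + 0.0957 + 0.1083 = 0.9101 ≈ 0.910
Degrees of freedom = 4 − 1 = 3; critical value at α = 0.01 is 11.345.
Since 0.910 < 11.345, we fail to reject the null hypothesis — the data are consistent with the 9:3:3:1 ratio.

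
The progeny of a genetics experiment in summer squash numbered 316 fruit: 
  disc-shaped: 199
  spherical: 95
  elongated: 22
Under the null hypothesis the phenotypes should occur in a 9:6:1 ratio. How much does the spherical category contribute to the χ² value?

4.660

Expected counts for N = 316 under a 9:6:1 ratio (total parts = 16):
  disc-shaped: 316 × 9/16 = 177.75
  spherical: 316 × 6/16 = 118.5
  elongated: 316 × 1/16 = 19.75
Contribution of spherical: (95 − 118.5)² / 118.5 = 4.6603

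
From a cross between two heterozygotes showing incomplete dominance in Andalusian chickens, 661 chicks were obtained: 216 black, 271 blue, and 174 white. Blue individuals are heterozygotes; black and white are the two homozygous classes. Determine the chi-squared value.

With incomplete dominance, a heterozygote × heterozygote cross gives a 1:2:1 phenotypic ratio.
Expected counts for N = 661 under a 1:2:1 ratio (total parts = 4):
  black: 661 × 1/4 = 165.25
  blue: 661 × 2/4 = 330.5
  white: 661 × 1/4 = 165.25
χ² = Σ (O − E)² / E
  black: (216 − 165.25)² / 165.25 = 15.5859
  blue: (271 − 330.5)² / 330.5 = 10.7118
  white: (174 − 165.25)² / 165.25 = 0.4633
χ² = 15.5859 + 10.7118 + 0.4633 = 26.761

26.761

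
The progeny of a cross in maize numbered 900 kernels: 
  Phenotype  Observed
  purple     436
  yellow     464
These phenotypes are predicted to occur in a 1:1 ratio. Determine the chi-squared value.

Under the 1:1 hypothesis (Σ ratio = 2, N = 900):
  purple: 900 × 1/2 = 450
  yellow: 900 × 1/2 = 450
χ² = Σ (O − E)² / E
  purple: (436 − 450)² / 450 = 0.4356
  yellow: (464 − 450)² / 450 = 0.4356
χ² = 0.4356 + 0.4356 = 0.8712 ≈ 0.871

0.871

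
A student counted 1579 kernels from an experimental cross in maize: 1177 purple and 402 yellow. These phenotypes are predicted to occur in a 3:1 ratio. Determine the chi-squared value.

The 3:1 ratio has 4 parts, so with N = 1579 the expected counts are:
  purple: 1579 × 3/4 = 1184.25
  yellow: 1579 × 1/4 = 394.75
χ² = Σ (O − E)² / E
  purple: (1177 − 1184.25)² / 1184.25 = 0.0444
  yellow: (402 − 394.75)² / 394.75 = 0.1332
χ² = 0.0444 + 0.1332 = 0.1776 ≈ 0.178

0.178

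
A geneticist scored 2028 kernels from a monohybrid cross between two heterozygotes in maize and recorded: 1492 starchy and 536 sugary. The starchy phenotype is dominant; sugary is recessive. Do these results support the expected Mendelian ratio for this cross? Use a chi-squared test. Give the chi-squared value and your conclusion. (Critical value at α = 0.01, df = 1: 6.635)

For a monohybrid cross between heterozygotes with complete dominance, the expected phenotypic ratio is 3:1.
The 3:1 ratio has 4 parts, so with N = 2028 the expected counts are:
  starchy: 2028 × 3/4 = 1521
  sugary: 2028 × 1/4 = 507
χ² = Σ (O − E)² / E
  starchy: (1492 − 1521)² / 1521 = 0.5529
  sugary: (536 − 507)² / 507 = 1.6588
χ² = 0.5529 + 1.6588 = 2.2117 ≈ 2.212
Degrees of freedom = 2 − 1 = 1; critical value at α = 0.01 is 6.635.
Since 2.212 < 6.635, we fail to reject the null hypothesis — the data are consistent with the 3:1 ratio.

2.212; consistent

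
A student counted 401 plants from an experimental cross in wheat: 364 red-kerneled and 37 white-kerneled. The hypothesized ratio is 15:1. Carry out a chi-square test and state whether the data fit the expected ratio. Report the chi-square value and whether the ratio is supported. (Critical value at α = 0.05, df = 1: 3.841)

6.065; not consistent

Under the 15:1 hypothesis (Σ ratio = 16, N = 401):
  red-kerneled: 401 × 15/16 = 375.9375
  white-kerneled: 401 × 1/16 = 25.0625
χ² = Σ (O − E)² / E
  red-kerneled: (364 − 375.9375)² / 375.9375 = 0.3791
  white-kerneled: (37 − 25.0625)² / 25.0625 = 5.6859
χ² = 0.3791 + 5.6859 = 6.065
Degrees of freedom = 2 − 1 = 1; critical value at α = 0.05 is 3.841.
Since 6.065 > 3.841, we reject the null hypothesis — the data do not fit the 15:1 ratio.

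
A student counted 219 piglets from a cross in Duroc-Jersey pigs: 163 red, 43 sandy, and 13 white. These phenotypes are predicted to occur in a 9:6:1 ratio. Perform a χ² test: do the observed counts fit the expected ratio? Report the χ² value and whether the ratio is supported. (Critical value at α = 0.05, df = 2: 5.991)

Under the 9:6:1 hypothesis (Σ ratio = 16, N = 219):
  red: 219 × 9/16 = 123.1875
  sandy: 219 × 6/16 = 82.125
  white: 219 × 1/16 = 13.6875
χ² = Σ (O − E)² / E
  red: (163 − 123.1875)² / 123.1875 = 12.8669
  sandy: (43 − 82.125)² / 82.125 = 18.6395
  white: (13 − 13.6875)² / 13.6875 = 0.0345
χ² = 12.8669 + 18.6395 + 0.0345 = 31.5409 ≈ 31.541
Degrees of freedom = 3 − 1 = 2; critical value at α = 0.05 is 5.991.
Since 31.541 > 5.991, we reject the null hypothesis — the data do not fit the 9:6:1 ratio.

31.541; not consistent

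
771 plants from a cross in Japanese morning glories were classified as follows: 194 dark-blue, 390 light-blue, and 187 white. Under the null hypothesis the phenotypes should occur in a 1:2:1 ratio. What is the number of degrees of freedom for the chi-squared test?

A goodness-of-fit test with 3 phenotype classes has df = 3 − 1 = 2.

2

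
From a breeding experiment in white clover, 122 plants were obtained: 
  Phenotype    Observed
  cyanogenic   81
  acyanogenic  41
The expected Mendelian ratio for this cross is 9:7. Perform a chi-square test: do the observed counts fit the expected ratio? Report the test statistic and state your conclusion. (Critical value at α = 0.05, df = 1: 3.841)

Expected counts for N = 122 under a 9:7 ratio (total parts = 16):
  cyanogenic: 122 × 9/16 = 68.625
  acyanogenic: 122 × 7/16 = 53.375
χ² = Σ (O − E)² / E
  cyanogenic: (81 − 68.625)² / 68.625 = 2.2316
  acyanogenic: (41 − 53.375)² / 53.375 = 2.8691
χ² = 2.2316 + 2.8691 = 5.1007 ≈ 5.101
Degrees of freedom = 2 − 1 = 1; critical value at α = 0.05 is 3.841.
Since 5.101 > 3.841, we reject the null hypothesis — the data do not fit the 9:7 ratio.

5.101; not consistent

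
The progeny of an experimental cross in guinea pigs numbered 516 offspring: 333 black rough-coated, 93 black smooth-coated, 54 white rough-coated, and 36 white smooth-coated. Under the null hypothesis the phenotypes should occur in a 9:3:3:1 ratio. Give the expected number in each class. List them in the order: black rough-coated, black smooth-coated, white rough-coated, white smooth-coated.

290.25, 96.75, 96.75, 32.25

Expected counts for N = 516 under a 9:3:3:1 ratio (total parts = 16):
  black rough-coated: 516 × 9/16 = 290.25
  black smooth-coated: 516 × 3/16 = 96.75
  white rough-coated: 516 × 3/16 = 96.75
  white smooth-coated: 516 × 1/16 = 32.25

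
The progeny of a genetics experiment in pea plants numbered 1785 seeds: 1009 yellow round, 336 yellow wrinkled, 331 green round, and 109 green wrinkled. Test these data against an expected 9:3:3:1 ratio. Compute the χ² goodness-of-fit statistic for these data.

Total ratio parts = 16. Expected numbers out of 1785:
  yellow round: 1785 × 9/16 = 1004.0625
  yellow wrinkled: 1785 × 3/16 = 334.6875
  green round: 1785 × 3/16 = 334.6875
  green wrinkled: 1785 × 1/16 = 111.5625
χ² = Σ (O − E)² / E
  yellow round: (1009 − 1004.0625)² / 1004.0625 = 0.0243
  yellow wrinkled: (336 − 334.6875)² / 334.6875 = 0.0051
  green round: (331 − 334.6875)² / 334.6875 = 0.0406
  green wrinkled: (109 − 111.5625)² / 111.5625 = 0.0589
χ² = 0.0243 + 0.0051 + 0.0406 + 0.0589 = 0.1289 ≈ 0.129

0.129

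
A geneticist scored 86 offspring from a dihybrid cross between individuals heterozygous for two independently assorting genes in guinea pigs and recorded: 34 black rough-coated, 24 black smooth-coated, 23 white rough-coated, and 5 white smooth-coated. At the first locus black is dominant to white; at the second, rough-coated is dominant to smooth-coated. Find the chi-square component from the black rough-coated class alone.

A dihybrid F₂ with independent assortment and complete dominance at both loci gives a 9:3:3:1 phenotypic ratio.
Total ratio parts = 16. Expected numbers out of 86:
  black rough-coated: 86 × 9/16 = 48.375
  black smooth-coated: 86 × 3/16 = 16.125
  white rough-coated: 86 × 3/16 = 16.125
  white smooth-coated: 86 × 1/16 = 5.375
Contribution of black rough-coated: (34 − 48.375)² / 48.375 = 4.2716

4.272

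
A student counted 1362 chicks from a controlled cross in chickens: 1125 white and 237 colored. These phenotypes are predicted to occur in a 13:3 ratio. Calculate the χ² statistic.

Total ratio parts = 16. Expected numbers out of 1362:
  white: 1362 × 13/16 = 1106.625
  colored: 1362 × 3/16 = 255.375
χ² = Σ (O − E)² / E
  white: (1125 − 1106.625)² / 1106.625 = 0.3051
  colored: (237 − 255.375)² / 255.375 = 1.3221
χ² = 0.3051 + 1.3221 = 1.6272 ≈ 1.627

1.627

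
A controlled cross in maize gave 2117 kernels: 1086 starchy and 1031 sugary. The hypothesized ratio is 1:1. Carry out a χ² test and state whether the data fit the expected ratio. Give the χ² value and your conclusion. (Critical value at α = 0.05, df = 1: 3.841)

Total ratio parts = 2. Expected numbers out of 2117:
  starchy: 2117 × 1/2 = 1058.5
  sugary: 2117 × 1/2 = 1058.5
χ² = Σ (O − E)² / E
  starchy: (1086 − 1058.5)² / 1058.5 = 0.7145
  sugary: (1031 − 1058.5)² / 1058.5 = 0.7145
χ² = 0.7145 + 0.7145 = 1.429
Degrees of freedom = 2 − 1 = 1; critical value at α = 0.05 is 3.841.
Since 1.429 < 3.841, we fail to reject the null hypothesis — the data are consistent with the 1:1 ratio.

1.429; consistent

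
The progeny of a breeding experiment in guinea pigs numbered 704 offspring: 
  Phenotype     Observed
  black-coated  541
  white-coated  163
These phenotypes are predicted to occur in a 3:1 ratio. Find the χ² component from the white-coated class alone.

The 3:1 ratio has 4 parts, so with N = 704 the expected counts are:
  black-coated: 704 × 3/4 = 528
  white-coated: 704 × 1/4 = 176
Contribution of white-coated: (163 − 176)² / 176 = 0.9602

0.960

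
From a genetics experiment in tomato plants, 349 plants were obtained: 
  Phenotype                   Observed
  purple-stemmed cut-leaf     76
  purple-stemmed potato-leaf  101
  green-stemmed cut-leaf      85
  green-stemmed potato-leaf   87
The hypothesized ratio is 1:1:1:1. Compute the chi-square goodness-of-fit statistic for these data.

3.676

The 1:1:1:1 ratio has 4 parts, so with N = 349 the expected counts are:
  purple-stemmed cut-leaf: 349 × 1/4 = 87.25
  purple-stemmed potato-leaf: 349 × 1/4 = 87.25
  green-stemmed cut-leaf: 349 × 1/4 = 87.25
  green-stemmed potato-leaf: 349 × 1/4 = 87.25
χ² = Σ (O − E)² / E
  purple-stemmed cut-leaf: (76 − 87.25)² / 87.25 = 1.4506
  purple-stemmed potato-leaf: (101 − 87.25)² / 87.25 = 2.1669
  green-stemmed cut-leaf: (85 − 87.25)² / 87.25 = 0.0580
  green-stemmed potato-leaf: (87 − 87.25)² / 87.25 = 0.0007
χ² = 1.4506 + 2.1669 + 0.0580 + 0.0007 = 3.6762 ≈ 3.676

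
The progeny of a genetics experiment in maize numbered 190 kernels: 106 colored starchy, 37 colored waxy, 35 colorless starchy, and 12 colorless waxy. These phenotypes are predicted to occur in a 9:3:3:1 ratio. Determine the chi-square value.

0.073

The 9:3:3:1 ratio has 16 parts, so with N = 190 the expected counts are:
  colored starchy: 190 × 9/16 = 106.875
  colored waxy: 190 × 3/16 = 35.625
  colorless starchy: 190 × 3/16 = 35.625
  colorless waxy: 190 × 1/16 = 11.875
χ² = Σ (O − E)² / E
  colored starchy: (106 − 106.875)² / 106.875 = 0.0072
  colored waxy: (37 − 35.625)² / 35.625 = 0.0531
  colorless starchy: (35 − 35.625)² / 35.625 = 0.0110
  colorless waxy: (12 − 11.875)² / 11.875 = 0.0013
χ² = 0.0072 + 0.0531 + 0.0110 + 0.0013 = 0.0726 ≈ 0.073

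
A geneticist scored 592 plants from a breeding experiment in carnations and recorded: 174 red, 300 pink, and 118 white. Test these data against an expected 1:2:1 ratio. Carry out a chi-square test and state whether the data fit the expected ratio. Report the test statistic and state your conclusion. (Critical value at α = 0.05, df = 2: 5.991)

10.703; not consistent

The 1:2:1 ratio has 4 parts, so with N = 592 the expected counts are:
  red: 592 × 1/4 = 148
  pink: 592 × 2/4 = 296
  white: 592 × 1/4 = 148
χ² = Σ (O − E)² / E
  red: (174 − 148)² / 148 = 4.5676
  pink: (300 − 296)² / 296 = 0.0541
  white: (118 − 148)² / 148 = 6.0811
χ² = 4.5676 + 0.0541 + 6.0811 = 10.7028 ≈ 10.703
Degrees of freedom = 3 − 1 = 2; critical value at α = 0.05 is 5.991.
Since 10.703 > 5.991, we reject the null hypothesis — the data do not fit the 1:2:1 ratio.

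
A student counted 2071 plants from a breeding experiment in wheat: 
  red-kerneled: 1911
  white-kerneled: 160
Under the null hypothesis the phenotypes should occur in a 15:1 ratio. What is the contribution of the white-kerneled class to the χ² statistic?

7.216

Total ratio parts = 16. Expected numbers out of 2071:
  red-kerneled: 2071 × 15/16 = 1941.5625
  white-kerneled: 2071 × 1/16 = 129.4375
Contribution of white-kerneled: (160 − 129.4375)² / 129.4375 = 7.2164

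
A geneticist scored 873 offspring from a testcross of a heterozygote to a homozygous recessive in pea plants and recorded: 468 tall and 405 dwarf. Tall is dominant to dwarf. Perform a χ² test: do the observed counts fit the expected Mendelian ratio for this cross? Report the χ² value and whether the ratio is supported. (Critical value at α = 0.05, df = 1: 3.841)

A testcross of a heterozygote (Aa × aa) gives a 1:1 phenotypic ratio.
Total ratio parts = 2. Expected numbers out of 873:
  tall: 873 × 1/2 = 436.5
  dwarf: 873 × 1/2 = 436.5
χ² = Σ (O − E)² / E
  tall: (468 − 436.5)² / 436.5 = 2.2732
  dwarf: (405 − 436.5)² / 436.5 = 2.2732
χ² = 2.2732 + 2.2732 = 4.5464 ≈ 4.546
Degrees of freedom = 2 − 1 = 1; critical value at α = 0.05 is 3.841.
Since 4.546 > 3.841, we reject the null hypothesis — the data do not fit the 1:1 ratio.

4.546; not consistent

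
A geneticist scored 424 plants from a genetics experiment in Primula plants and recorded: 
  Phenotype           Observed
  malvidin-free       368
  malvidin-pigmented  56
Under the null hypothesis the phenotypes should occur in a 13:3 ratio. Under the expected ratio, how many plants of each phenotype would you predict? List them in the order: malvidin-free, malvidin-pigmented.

344.5, 79.5

The 13:3 ratio has 16 parts, so with N = 424 the expected counts are:
  malvidin-free: 424 × 13/16 = 344.5
  malvidin-pigmented: 424 × 3/16 = 79.5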